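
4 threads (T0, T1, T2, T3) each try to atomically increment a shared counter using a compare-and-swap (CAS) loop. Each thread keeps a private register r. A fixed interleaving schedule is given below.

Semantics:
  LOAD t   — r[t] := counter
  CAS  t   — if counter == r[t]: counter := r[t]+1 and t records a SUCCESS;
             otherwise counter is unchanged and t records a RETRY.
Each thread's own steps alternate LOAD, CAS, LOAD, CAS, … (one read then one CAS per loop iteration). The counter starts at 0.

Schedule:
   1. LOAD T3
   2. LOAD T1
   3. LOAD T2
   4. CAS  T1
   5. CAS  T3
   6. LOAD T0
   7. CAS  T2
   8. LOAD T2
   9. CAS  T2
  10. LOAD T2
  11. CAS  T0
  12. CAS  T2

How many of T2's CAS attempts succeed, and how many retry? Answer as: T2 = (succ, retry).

T2 = (2, 1)

[1] T3.load  rd  (counter 0, T3.r 0)
[2] T1.load  rd  (counter 0, T1.r 0)
[3] T2.load  rd  (counter 0, T2.r 0)
[4] T1.cas  hit  (counter 1, T1.r 0)
[5] T3.cas  miss  (counter 1, T3.r 0)
[6] T0.load  rd  (counter 1, T0.r 1)
[7] T2.cas  miss  (counter 1, T2.r 0)
[8] T2.load  rd  (counter 1, T2.r 1)
[9] T2.cas  hit  (counter 2, T2.r 1)
[10] T2.load  rd  (counter 2, T2.r 2)
[11] T0.cas  miss  (counter 2, T0.r 1)
[12] T2.cas  hit  (counter 3, T2.r 2)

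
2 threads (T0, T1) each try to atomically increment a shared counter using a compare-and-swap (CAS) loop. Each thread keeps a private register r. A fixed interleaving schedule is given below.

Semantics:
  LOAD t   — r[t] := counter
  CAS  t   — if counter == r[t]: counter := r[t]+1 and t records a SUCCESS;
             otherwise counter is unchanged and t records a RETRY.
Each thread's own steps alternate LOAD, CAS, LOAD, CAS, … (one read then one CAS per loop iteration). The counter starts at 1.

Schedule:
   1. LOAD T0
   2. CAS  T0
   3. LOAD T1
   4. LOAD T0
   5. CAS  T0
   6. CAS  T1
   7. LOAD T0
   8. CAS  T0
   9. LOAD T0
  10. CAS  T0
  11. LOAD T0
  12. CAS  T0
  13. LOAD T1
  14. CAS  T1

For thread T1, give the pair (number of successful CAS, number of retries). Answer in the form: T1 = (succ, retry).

T1 = (1, 1)

step 1: T0 LOAD ⇒ load; ctr=1 reg=1
step 2: T0 CAS ⇒ ok; ctr=2 reg=1
step 3: T1 LOAD ⇒ load; ctr=2 reg=2
step 4: T0 LOAD ⇒ load; ctr=2 reg=2
step 5: T0 CAS ⇒ ok; ctr=3 reg=2
step 6: T1 CAS ⇒ retry; ctr=3 reg=2
step 7: T0 LOAD ⇒ load; ctr=3 reg=3
step 8: T0 CAS ⇒ ok; ctr=4 reg=3
step 9: T0 LOAD ⇒ load; ctr=4 reg=4
step 10: T0 CAS ⇒ ok; ctr=5 reg=4
step 11: T0 LOAD ⇒ load; ctr=5 reg=5
step 12: T0 CAS ⇒ ok; ctr=6 reg=5
step 13: T1 LOAD ⇒ load; ctr=6 reg=6
step 14: T1 CAS ⇒ ok; ctr=7 reg=6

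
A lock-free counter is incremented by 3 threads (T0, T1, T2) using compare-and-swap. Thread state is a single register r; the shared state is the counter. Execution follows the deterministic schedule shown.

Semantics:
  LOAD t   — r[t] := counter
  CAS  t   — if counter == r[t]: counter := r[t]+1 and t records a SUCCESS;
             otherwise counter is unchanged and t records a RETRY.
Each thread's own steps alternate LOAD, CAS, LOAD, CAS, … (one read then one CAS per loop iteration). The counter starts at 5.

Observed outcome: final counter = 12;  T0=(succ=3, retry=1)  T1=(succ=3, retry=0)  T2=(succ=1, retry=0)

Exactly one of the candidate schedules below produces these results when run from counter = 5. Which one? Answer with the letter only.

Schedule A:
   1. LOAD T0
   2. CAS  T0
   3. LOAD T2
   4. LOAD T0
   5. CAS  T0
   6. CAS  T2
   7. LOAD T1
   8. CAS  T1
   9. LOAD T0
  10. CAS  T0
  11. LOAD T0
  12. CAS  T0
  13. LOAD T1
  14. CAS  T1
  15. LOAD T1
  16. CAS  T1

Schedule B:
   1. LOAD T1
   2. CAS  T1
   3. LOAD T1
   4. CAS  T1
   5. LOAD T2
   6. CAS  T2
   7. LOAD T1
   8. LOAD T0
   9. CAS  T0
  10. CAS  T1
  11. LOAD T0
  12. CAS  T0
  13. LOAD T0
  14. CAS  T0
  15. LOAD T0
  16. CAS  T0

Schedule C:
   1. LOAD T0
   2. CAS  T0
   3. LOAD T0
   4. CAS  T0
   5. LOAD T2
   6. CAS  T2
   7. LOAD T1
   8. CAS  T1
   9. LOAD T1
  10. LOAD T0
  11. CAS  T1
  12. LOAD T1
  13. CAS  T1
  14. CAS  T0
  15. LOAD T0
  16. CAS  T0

Tracing schedule C:
step 1: T0 LOAD ⇒ load; ctr=5 reg=5
step 2: T0 CAS ⇒ ok; ctr=6 reg=5
step 3: T0 LOAD ⇒ load; ctr=6 reg=6
step 4: T0 CAS ⇒ ok; ctr=7 reg=6
step 5: T2 LOAD ⇒ load; ctr=7 reg=7
step 6: T2 CAS ⇒ ok; ctr=8 reg=7
step 7: T1 LOAD ⇒ load; ctr=8 reg=8
step 8: T1 CAS ⇒ ok; ctr=9 reg=8
step 9: T1 LOAD ⇒ load; ctr=9 reg=9
step 10: T0 LOAD ⇒ load; ctr=9 reg=9
step 11: T1 CAS ⇒ ok; ctr=10 reg=9
step 12: T1 LOAD ⇒ load; ctr=10 reg=10
step 13: T1 CAS ⇒ ok; ctr=11 reg=10
step 14: T0 CAS ⇒ retry; ctr=11 reg=9
step 15: T0 LOAD ⇒ load; ctr=11 reg=11
step 16: T0 CAS ⇒ ok; ctr=12 reg=11

C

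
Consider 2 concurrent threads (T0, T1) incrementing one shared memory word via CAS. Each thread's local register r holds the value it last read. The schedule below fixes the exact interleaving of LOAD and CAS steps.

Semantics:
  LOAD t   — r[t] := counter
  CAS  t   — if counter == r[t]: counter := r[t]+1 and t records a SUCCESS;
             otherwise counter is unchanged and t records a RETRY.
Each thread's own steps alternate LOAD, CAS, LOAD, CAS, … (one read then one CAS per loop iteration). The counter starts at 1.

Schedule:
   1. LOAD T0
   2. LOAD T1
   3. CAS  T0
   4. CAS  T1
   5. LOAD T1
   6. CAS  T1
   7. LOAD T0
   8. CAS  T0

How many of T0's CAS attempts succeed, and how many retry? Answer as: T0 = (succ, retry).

T0 = (2, 0)

T0 LOAD — after: cnt=1, r=1 — load
T1 LOAD — after: cnt=1, r=1 — load
T0 CAS — after: cnt=2, r=1 — ok
T1 CAS — after: cnt=2, r=1 — retry
T1 LOAD — after: cnt=2, r=2 — load
T1 CAS — after: cnt=3, r=2 — ok
T0 LOAD — after: cnt=3, r=3 — load
T0 CAS — after: cnt=4, r=3 — ok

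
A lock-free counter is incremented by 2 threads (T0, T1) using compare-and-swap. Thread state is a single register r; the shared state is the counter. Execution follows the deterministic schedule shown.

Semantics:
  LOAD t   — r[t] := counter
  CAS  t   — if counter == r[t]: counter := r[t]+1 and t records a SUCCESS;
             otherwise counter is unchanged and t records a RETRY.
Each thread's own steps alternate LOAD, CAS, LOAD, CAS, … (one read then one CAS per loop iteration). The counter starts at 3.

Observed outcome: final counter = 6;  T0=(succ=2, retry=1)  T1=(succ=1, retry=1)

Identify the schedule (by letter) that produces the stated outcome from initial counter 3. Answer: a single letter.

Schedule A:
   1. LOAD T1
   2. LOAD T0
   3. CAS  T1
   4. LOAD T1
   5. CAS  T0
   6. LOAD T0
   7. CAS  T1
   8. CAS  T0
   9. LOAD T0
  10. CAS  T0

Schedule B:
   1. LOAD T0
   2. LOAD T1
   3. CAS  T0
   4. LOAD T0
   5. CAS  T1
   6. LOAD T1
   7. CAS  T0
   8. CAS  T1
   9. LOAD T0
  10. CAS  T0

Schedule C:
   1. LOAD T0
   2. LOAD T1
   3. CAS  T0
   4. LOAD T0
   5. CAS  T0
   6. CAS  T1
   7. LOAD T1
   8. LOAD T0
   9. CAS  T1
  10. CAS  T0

C

Run C:
1. LOAD T0 → mem=3 r[T0]=3 [LOAD]
2. LOAD T1 → mem=3 r[T1]=3 [LOAD]
3. CAS T0 → mem=4 r[T0]=3 [OK]
4. LOAD T0 → mem=4 r[T0]=4 [LOAD]
5. CAS T0 → mem=5 r[T0]=4 [OK]
6. CAS T1 → mem=5 r[T1]=3 [RETRY]
7. LOAD T1 → mem=5 r[T1]=5 [LOAD]
8. LOAD T0 → mem=5 r[T0]=5 [LOAD]
9. CAS T1 → mem=6 r[T1]=5 [OK]
10. CAS T0 → mem=6 r[T0]=5 [RETRY]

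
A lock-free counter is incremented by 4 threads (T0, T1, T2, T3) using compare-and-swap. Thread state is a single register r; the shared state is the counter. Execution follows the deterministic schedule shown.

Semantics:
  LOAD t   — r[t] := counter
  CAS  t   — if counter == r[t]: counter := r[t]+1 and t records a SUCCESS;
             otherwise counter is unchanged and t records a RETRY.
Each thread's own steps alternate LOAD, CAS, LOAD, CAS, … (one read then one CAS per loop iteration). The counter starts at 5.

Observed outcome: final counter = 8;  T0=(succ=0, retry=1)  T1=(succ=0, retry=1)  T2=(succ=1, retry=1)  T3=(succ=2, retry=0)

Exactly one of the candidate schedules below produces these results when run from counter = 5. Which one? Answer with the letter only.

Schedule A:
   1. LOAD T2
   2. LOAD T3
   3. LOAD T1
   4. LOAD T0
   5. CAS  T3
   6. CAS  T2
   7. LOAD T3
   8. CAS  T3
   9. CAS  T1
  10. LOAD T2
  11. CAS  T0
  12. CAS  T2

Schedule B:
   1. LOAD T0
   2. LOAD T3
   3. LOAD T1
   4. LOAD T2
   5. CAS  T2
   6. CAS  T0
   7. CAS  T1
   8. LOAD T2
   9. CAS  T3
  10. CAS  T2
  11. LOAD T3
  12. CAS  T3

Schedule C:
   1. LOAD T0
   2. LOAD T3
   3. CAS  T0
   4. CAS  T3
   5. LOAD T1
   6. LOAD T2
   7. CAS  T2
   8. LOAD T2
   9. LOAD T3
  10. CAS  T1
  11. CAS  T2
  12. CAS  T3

Run A:
step 1: T2 LOAD ⇒ load; ctr=5 reg=5
step 2: T3 LOAD ⇒ load; ctr=5 reg=5
step 3: T1 LOAD ⇒ load; ctr=5 reg=5
step 4: T0 LOAD ⇒ load; ctr=5 reg=5
step 5: T3 CAS ⇒ ok; ctr=6 reg=5
step 6: T2 CAS ⇒ retry; ctr=6 reg=5
step 7: T3 LOAD ⇒ load; ctr=6 reg=6
step 8: T3 CAS ⇒ ok; ctr=7 reg=6
step 9: T1 CAS ⇒ retry; ctr=7 reg=5
step 10: T2 LOAD ⇒ load; ctr=7 reg=7
step 11: T0 CAS ⇒ retry; ctr=7 reg=5
step 12: T2 CAS ⇒ ok; ctr=8 reg=7

A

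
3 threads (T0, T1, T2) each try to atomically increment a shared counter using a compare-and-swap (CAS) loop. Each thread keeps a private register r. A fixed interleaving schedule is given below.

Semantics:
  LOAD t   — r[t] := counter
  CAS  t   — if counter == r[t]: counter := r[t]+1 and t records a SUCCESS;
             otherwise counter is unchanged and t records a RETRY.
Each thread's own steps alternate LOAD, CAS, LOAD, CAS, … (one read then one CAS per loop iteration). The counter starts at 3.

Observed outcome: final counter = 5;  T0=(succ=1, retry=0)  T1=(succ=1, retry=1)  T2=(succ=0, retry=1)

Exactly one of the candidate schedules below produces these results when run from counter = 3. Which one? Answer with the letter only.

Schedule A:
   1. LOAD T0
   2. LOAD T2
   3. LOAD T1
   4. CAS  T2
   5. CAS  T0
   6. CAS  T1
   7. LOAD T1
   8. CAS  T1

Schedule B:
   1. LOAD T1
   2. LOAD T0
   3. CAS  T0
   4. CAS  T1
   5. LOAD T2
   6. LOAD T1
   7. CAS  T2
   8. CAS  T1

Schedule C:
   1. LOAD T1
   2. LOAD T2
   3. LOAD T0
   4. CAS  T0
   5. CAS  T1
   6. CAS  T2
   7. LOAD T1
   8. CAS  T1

C

Simulating candidate C:
#1 T1 reads 3
#2 T2 reads 3
#3 T0 reads 3
#4 T0 CAS(3→4) writes; counter now 4
#5 T1 CAS(3→4) fails; counter now 4
#6 T2 CAS(3→4) fails; counter now 4
#7 T1 reads 4
#8 T1 CAS(4→5) writes; counter now 5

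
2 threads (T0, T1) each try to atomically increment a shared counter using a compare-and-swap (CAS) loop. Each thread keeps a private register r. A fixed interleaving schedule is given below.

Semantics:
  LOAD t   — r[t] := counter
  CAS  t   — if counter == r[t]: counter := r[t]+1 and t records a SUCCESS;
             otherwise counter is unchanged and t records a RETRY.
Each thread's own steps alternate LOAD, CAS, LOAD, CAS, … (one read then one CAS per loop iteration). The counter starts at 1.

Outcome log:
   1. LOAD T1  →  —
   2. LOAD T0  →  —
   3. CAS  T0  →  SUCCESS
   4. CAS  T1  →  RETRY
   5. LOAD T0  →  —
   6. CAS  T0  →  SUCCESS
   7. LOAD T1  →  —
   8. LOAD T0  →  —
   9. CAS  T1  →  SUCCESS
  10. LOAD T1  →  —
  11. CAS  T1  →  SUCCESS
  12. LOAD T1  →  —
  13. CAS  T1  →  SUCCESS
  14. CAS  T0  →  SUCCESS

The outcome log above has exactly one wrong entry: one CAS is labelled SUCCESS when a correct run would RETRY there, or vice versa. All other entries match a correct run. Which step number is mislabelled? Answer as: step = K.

Reference trace:
1. LOAD T1 → mem=1 r[T1]=1 [LOAD]
2. LOAD T0 → mem=1 r[T0]=1 [LOAD]
3. CAS T0 → mem=2 r[T0]=1 [OK]
4. CAS T1 → mem=2 r[T1]=1 [RETRY]
5. LOAD T0 → mem=2 r[T0]=2 [LOAD]
6. CAS T0 → mem=3 r[T0]=2 [OK]
7. LOAD T1 → mem=3 r[T1]=3 [LOAD]
8. LOAD T0 → mem=3 r[T0]=3 [LOAD]
9. CAS T1 → mem=4 r[T1]=3 [OK]
10. LOAD T1 → mem=4 r[T1]=4 [LOAD]
11. CAS T1 → mem=5 r[T1]=4 [OK]
12. LOAD T1 → mem=5 r[T1]=5 [LOAD]
13. CAS T1 → mem=6 r[T1]=5 [OK]
14. CAS T0 → mem=6 r[T0]=3 [RETRY]
Flip is step 14.

step = 14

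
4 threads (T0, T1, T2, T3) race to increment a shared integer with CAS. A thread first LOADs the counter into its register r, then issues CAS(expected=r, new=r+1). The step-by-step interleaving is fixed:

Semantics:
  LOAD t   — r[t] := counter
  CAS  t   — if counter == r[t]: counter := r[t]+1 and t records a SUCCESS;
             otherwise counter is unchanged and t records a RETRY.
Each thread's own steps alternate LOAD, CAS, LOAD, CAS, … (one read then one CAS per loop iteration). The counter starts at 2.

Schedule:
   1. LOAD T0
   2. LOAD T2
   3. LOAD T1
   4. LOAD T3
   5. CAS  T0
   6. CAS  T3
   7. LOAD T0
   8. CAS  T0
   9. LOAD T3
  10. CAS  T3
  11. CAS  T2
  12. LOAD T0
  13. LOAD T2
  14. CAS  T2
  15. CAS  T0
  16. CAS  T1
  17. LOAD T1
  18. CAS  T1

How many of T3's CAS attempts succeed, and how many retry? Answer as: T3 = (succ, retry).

T3 = (1, 1)

1. LOAD T0 → mem=2 r[T0]=2 [LOAD]
2. LOAD T2 → mem=2 r[T2]=2 [LOAD]
3. LOAD T1 → mem=2 r[T1]=2 [LOAD]
4. LOAD T3 → mem=2 r[T3]=2 [LOAD]
5. CAS T0 → mem=3 r[T0]=2 [OK]
6. CAS T3 → mem=3 r[T3]=2 [RETRY]
7. LOAD T0 → mem=3 r[T0]=3 [LOAD]
8. CAS T0 → mem=4 r[T0]=3 [OK]
9. LOAD T3 → mem=4 r[T3]=4 [LOAD]
10. CAS T3 → mem=5 r[T3]=4 [OK]
11. CAS T2 → mem=5 r[T2]=2 [RETRY]
12. LOAD T0 → mem=5 r[T0]=5 [LOAD]
13. LOAD T2 → mem=5 r[T2]=5 [LOAD]
14. CAS T2 → mem=6 r[T2]=5 [OK]
15. CAS T0 → mem=6 r[T0]=5 [RETRY]
16. CAS T1 → mem=6 r[T1]=2 [RETRY]
17. LOAD T1 → mem=6 r[T1]=6 [LOAD]
18. CAS T1 → mem=7 r[T1]=6 [OK]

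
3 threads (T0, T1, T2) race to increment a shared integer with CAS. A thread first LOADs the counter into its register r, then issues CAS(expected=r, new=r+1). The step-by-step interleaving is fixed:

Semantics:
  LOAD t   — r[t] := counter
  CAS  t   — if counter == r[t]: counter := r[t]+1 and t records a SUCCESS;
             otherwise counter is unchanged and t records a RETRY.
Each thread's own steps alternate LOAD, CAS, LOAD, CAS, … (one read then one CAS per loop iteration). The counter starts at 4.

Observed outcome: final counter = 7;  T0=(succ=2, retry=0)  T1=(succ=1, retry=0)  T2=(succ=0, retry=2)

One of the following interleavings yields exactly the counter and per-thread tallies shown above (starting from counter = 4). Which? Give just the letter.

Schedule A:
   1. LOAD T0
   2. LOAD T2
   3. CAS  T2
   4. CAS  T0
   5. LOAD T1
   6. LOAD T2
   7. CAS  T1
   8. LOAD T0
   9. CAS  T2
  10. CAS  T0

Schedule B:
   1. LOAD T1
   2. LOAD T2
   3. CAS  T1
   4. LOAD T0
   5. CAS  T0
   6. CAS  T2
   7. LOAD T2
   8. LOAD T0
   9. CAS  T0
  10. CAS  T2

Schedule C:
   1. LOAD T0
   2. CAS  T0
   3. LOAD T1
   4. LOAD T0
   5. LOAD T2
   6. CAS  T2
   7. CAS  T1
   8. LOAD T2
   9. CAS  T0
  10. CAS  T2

Tracing schedule B:
#1 T1 reads 4
#2 T2 reads 4
#3 T1 CAS(4→5) writes; counter now 5
#4 T0 reads 5
#5 T0 CAS(5→6) writes; counter now 6
#6 T2 CAS(4→5) fails; counter now 6
#7 T2 reads 6
#8 T0 reads 6
#9 T0 CAS(6→7) writes; counter now 7
#10 T2 CAS(6→7) fails; counter now 7

B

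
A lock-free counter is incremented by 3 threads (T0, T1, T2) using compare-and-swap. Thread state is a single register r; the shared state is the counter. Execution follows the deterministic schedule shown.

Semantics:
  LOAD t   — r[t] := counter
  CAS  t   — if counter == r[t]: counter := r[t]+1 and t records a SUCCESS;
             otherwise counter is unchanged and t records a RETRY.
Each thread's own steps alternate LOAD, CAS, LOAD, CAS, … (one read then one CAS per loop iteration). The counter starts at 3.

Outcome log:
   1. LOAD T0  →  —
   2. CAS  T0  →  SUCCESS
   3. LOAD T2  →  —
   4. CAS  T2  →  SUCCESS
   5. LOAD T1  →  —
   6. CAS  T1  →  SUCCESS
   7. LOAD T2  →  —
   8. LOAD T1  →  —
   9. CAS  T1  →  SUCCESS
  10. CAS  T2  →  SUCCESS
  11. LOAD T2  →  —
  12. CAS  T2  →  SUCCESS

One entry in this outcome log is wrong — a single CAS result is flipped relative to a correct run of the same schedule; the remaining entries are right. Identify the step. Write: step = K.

Correct run:
#1 T0 reads 3
#2 T0 CAS(3→4) writes; counter now 4
#3 T2 reads 4
#4 T2 CAS(4→5) writes; counter now 5
#5 T1 reads 5
#6 T1 CAS(5→6) writes; counter now 6
#7 T2 reads 6
#8 T1 reads 6
#9 T1 CAS(6→7) writes; counter now 7
#10 T2 CAS(6→7) fails; counter now 7
#11 T2 reads 7
#12 T2 CAS(7→8) writes; counter now 8
Mismatch at 10.

step = 10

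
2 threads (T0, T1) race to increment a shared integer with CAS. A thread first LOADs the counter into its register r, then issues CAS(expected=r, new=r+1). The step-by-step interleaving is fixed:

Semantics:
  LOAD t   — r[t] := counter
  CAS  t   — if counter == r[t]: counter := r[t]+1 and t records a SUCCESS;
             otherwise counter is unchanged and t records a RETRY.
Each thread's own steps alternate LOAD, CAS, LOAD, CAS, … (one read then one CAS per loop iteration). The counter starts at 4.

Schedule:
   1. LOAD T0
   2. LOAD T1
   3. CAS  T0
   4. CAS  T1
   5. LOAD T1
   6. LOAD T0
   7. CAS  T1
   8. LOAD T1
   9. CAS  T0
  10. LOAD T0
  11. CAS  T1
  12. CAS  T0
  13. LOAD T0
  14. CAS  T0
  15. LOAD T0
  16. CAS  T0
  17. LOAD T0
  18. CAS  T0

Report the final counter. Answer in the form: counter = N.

#1 T0 reads 4
#2 T1 reads 4
#3 T0 CAS(4→5) writes; counter now 5
#4 T1 CAS(4→5) fails; counter now 5
#5 T1 reads 5
#6 T0 reads 5
#7 T1 CAS(5→6) writes; counter now 6
#8 T1 reads 6
#9 T0 CAS(5→6) fails; counter now 6
#10 T0 reads 6
#11 T1 CAS(6→7) writes; counter now 7
#12 T0 CAS(6→7) fails; counter now 7
#13 T0 reads 7
#14 T0 CAS(7→8) writes; counter now 8
#15 T0 reads 8
#16 T0 CAS(8→9) writes; counter now 9
#17 T0 reads 9
#18 T0 CAS(9→10) writes; counter now 10

counter = 10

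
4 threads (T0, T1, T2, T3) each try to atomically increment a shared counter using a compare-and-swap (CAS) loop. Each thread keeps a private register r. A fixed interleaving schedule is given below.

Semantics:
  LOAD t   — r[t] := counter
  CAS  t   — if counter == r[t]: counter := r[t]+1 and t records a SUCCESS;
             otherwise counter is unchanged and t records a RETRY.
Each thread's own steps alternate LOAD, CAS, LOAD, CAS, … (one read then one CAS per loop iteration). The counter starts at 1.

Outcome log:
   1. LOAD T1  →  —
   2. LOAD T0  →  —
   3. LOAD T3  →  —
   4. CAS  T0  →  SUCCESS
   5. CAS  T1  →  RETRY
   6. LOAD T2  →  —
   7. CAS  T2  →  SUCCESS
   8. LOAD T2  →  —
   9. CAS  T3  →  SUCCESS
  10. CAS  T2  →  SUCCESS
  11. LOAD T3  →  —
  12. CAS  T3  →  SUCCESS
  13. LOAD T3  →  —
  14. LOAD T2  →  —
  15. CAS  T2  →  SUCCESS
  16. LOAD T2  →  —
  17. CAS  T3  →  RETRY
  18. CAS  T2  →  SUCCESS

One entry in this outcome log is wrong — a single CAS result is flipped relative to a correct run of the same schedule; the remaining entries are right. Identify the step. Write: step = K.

Correct run:
   1) LOAD T1:  M=1  r_T1=1
   2) LOAD T0:  M=1  r_T0=1
   3) LOAD T3:  M=1  r_T3=1
   4) CAS  T0:  M=2  r_T0=1 ✓
   5) CAS  T1:  M=2  r_T1=1 ✗
   6) LOAD T2:  M=2  r_T2=2
   7) CAS  T2:  M=3  r_T2=2 ✓
   8) LOAD T2:  M=3  r_T2=3
   9) CAS  T3:  M=3  r_T3=1 ✗
  10) CAS  T2:  M=4  r_T2=3 ✓
  11) LOAD T3:  M=4  r_T3=4
  12) CAS  T3:  M=5  r_T3=4 ✓
  13) LOAD T3:  M=5  r_T3=5
  14) LOAD T2:  M=5  r_T2=5
  15) CAS  T2:  M=6  r_T2=5 ✓
  16) LOAD T2:  M=6  r_T2=6
  17) CAS  T3:  M=6  r_T3=5 ✗
  18) CAS  T2:  M=7  r_T2=6 ✓
Log disagrees first at step 9.

step = 9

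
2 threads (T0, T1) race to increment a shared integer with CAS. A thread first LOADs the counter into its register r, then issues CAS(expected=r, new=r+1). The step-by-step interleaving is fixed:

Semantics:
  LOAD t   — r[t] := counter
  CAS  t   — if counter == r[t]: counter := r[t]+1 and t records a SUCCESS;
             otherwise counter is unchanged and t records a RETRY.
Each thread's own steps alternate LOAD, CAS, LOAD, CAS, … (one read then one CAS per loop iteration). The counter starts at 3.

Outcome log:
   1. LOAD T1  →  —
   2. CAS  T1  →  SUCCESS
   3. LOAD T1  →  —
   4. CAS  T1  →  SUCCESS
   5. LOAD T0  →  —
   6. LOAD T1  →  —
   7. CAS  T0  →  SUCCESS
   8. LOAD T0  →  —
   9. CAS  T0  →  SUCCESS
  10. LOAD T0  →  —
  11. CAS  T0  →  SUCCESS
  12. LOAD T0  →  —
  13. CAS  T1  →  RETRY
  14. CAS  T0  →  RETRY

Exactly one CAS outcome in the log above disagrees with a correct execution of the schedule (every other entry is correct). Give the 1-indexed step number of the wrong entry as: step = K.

step = 14

Reference trace:
[1] T1.load  rd  (counter 3, T1.r 3)
[2] T1.cas  hit  (counter 4, T1.r 3)
[3] T1.load  rd  (counter 4, T1.r 4)
[4] T1.cas  hit  (counter 5, T1.r 4)
[5] T0.load  rd  (counter 5, T0.r 5)
[6] T1.load  rd  (counter 5, T1.r 5)
[7] T0.cas  hit  (counter 6, T0.r 5)
[8] T0.load  rd  (counter 6, T0.r 6)
[9] T0.cas  hit  (counter 7, T0.r 6)
[10] T0.load  rd  (counter 7, T0.r 7)
[11] T0.cas  hit  (counter 8, T0.r 7)
[12] T0.load  rd  (counter 8, T0.r 8)
[13] T1.cas  miss  (counter 8, T1.r 5)
[14] T0.cas  hit  (counter 9, T0.r 8)
Flip is step 14.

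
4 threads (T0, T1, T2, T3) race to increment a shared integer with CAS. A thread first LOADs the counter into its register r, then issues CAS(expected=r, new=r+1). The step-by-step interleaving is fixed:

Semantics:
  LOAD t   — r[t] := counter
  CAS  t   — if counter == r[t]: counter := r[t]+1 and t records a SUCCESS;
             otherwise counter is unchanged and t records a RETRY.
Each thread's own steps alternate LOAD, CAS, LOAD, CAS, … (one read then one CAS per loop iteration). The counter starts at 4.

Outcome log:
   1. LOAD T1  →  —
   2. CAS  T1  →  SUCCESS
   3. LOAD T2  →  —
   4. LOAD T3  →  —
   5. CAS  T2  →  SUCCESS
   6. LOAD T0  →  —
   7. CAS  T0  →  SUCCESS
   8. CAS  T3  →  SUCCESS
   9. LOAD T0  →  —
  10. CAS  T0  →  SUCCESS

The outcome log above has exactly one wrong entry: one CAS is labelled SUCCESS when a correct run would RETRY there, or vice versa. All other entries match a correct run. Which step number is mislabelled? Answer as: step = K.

step = 8

Re-executing:
1. LOAD T1 → mem=4 r[T1]=4 [LOAD]
2. CAS T1 → mem=5 r[T1]=4 [OK]
3. LOAD T2 → mem=5 r[T2]=5 [LOAD]
4. LOAD T3 → mem=5 r[T3]=5 [LOAD]
5. CAS T2 → mem=6 r[T2]=5 [OK]
6. LOAD T0 → mem=6 r[T0]=6 [LOAD]
7. CAS T0 → mem=7 r[T0]=6 [OK]
8. CAS T3 → mem=7 r[T3]=5 [RETRY]
9. LOAD T0 → mem=7 r[T0]=7 [LOAD]
10. CAS T0 → mem=8 r[T0]=7 [OK]
Flip is step 8.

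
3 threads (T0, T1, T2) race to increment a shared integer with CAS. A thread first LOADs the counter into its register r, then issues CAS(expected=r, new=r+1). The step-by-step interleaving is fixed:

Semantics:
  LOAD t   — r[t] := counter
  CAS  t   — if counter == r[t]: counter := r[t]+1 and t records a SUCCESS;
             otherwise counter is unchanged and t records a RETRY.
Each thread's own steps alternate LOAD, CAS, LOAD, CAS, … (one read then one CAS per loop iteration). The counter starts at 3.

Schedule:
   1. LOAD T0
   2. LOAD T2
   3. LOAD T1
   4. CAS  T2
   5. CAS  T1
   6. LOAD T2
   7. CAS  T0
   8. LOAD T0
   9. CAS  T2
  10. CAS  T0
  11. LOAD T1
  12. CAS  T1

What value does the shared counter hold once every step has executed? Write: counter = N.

T0 LOAD — after: cnt=3, r=3 — load
T2 LOAD — after: cnt=3, r=3 — load
T1 LOAD — after: cnt=3, r=3 — load
T2 CAS — after: cnt=4, r=3 — ok
T1 CAS — after: cnt=4, r=3 — retry
T2 LOAD — after: cnt=4, r=4 — load
T0 CAS — after: cnt=4, r=3 — retry
T0 LOAD — after: cnt=4, r=4 — load
T2 CAS — after: cnt=5, r=4 — ok
T0 CAS — after: cnt=5, r=4 — retry
T1 LOAD — after: cnt=5, r=5 — load
T1 CAS — after: cnt=6, r=5 — ok

counter = 6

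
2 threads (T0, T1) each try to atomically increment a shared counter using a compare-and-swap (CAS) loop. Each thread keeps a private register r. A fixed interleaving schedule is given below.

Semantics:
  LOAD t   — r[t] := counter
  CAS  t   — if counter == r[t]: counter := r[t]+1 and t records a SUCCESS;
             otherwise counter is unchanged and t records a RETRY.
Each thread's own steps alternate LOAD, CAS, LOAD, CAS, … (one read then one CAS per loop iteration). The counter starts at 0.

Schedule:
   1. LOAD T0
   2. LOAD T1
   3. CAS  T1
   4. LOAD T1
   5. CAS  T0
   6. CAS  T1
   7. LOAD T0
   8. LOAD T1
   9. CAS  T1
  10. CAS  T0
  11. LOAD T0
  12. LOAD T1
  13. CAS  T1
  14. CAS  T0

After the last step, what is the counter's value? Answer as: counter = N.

counter = 4

1. LOAD T0 → mem=0 r[T0]=0 [LOAD]
2. LOAD T1 → mem=0 r[T1]=0 [LOAD]
3. CAS T1 → mem=1 r[T1]=0 [OK]
4. LOAD T1 → mem=1 r[T1]=1 [LOAD]
5. CAS T0 → mem=1 r[T0]=0 [RETRY]
6. CAS T1 → mem=2 r[T1]=1 [OK]
7. LOAD T0 → mem=2 r[T0]=2 [LOAD]
8. LOAD T1 → mem=2 r[T1]=2 [LOAD]
9. CAS T1 → mem=3 r[T1]=2 [OK]
10. CAS T0 → mem=3 r[T0]=2 [RETRY]
11. LOAD T0 → mem=3 r[T0]=3 [LOAD]
12. LOAD T1 → mem=3 r[T1]=3 [LOAD]
13. CAS T1 → mem=4 r[T1]=3 [OK]
14. CAS T0 → mem=4 r[T0]=3 [RETRY]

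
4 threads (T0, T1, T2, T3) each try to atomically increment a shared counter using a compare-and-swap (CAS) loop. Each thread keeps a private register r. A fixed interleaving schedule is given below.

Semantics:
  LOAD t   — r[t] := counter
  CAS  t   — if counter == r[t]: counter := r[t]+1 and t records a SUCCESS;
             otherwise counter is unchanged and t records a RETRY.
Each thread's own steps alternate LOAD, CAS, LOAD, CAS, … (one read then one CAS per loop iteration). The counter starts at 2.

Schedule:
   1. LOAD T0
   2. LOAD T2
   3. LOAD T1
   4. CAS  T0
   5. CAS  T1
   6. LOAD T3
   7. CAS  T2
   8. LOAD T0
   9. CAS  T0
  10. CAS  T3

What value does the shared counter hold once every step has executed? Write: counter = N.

step 1: T0 LOAD ⇒ load; ctr=2 reg=2
step 2: T2 LOAD ⇒ load; ctr=2 reg=2
step 3: T1 LOAD ⇒ load; ctr=2 reg=2
step 4: T0 CAS ⇒ ok; ctr=3 reg=2
step 5: T1 CAS ⇒ retry; ctr=3 reg=2
step 6: T3 LOAD ⇒ load; ctr=3 reg=3
step 7: T2 CAS ⇒ retry; ctr=3 reg=2
step 8: T0 LOAD ⇒ load; ctr=3 reg=3
step 9: T0 CAS ⇒ ok; ctr=4 reg=3
step 10: T3 CAS ⇒ retry; ctr=4 reg=3

counter = 4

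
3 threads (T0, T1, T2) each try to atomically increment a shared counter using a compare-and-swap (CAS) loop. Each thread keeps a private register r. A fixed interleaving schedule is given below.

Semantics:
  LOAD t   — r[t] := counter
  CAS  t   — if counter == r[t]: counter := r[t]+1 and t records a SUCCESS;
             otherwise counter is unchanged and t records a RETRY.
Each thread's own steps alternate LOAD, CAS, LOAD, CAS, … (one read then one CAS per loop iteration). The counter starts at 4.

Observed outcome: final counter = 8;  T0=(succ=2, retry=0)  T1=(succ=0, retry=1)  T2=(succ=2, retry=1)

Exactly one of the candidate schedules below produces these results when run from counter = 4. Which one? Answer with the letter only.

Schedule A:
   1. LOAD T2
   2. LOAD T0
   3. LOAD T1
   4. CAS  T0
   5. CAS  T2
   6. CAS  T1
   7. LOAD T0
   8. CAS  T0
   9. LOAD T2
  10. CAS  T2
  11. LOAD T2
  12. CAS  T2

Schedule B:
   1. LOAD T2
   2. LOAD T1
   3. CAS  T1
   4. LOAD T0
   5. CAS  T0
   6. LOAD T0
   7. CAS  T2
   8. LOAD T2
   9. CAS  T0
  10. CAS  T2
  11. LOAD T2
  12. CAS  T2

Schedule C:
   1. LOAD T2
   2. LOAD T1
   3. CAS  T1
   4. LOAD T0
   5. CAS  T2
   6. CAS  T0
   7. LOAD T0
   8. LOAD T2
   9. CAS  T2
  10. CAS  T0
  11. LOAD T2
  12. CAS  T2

A

Simulating candidate A:
   1) LOAD T2:  M=4  r_T2=4
   2) LOAD T0:  M=4  r_T0=4
   3) LOAD T1:  M=4  r_T1=4
   4) CAS  T0:  M=5  r_T0=4 ✓
   5) CAS  T2:  M=5  r_T2=4 ✗
   6) CAS  T1:  M=5  r_T1=4 ✗
   7) LOAD T0:  M=5  r_T0=5
   8) CAS  T0:  M=6  r_T0=5 ✓
   9) LOAD T2:  M=6  r_T2=6
  10) CAS  T2:  M=7  r_T2=6 ✓
  11) LOAD T2:  M=7  r_T2=7
  12) CAS  T2:  M=8  r_T2=7 ✓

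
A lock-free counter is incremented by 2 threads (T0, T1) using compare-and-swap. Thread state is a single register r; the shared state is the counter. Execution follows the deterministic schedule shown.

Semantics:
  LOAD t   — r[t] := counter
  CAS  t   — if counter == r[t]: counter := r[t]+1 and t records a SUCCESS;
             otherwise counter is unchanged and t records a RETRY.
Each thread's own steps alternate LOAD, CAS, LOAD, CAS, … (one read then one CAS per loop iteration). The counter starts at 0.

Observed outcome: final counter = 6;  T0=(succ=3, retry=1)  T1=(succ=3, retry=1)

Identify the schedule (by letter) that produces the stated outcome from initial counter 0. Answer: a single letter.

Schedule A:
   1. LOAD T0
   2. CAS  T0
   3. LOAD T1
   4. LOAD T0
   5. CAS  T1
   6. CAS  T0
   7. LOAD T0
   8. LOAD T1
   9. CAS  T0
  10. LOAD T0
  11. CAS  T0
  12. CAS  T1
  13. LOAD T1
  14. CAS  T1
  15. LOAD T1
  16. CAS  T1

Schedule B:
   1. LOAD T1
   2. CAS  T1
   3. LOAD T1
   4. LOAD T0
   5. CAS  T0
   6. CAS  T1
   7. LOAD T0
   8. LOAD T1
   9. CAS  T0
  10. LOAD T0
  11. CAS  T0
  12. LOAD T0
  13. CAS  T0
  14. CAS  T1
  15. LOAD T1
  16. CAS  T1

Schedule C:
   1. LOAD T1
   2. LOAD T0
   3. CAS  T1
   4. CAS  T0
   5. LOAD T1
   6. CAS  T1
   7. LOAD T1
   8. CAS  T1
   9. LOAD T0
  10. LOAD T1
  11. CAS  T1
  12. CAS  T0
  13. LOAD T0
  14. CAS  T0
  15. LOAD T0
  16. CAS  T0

A

Run A:
step 1: T0 LOAD ⇒ load; ctr=0 reg=0
step 2: T0 CAS ⇒ ok; ctr=1 reg=0
step 3: T1 LOAD ⇒ load; ctr=1 reg=1
step 4: T0 LOAD ⇒ load; ctr=1 reg=1
step 5: T1 CAS ⇒ ok; ctr=2 reg=1
step 6: T0 CAS ⇒ retry; ctr=2 reg=1
step 7: T0 LOAD ⇒ load; ctr=2 reg=2
step 8: T1 LOAD ⇒ load; ctr=2 reg=2
step 9: T0 CAS ⇒ ok; ctr=3 reg=2
step 10: T0 LOAD ⇒ load; ctr=3 reg=3
step 11: T0 CAS ⇒ ok; ctr=4 reg=3
step 12: T1 CAS ⇒ retry; ctr=4 reg=2
step 13: T1 LOAD ⇒ load; ctr=4 reg=4
step 14: T1 CAS ⇒ ok; ctr=5 reg=4
step 15: T1 LOAD ⇒ load; ctr=5 reg=5
step 16: T1 CAS ⇒ ok; ctr=6 reg=5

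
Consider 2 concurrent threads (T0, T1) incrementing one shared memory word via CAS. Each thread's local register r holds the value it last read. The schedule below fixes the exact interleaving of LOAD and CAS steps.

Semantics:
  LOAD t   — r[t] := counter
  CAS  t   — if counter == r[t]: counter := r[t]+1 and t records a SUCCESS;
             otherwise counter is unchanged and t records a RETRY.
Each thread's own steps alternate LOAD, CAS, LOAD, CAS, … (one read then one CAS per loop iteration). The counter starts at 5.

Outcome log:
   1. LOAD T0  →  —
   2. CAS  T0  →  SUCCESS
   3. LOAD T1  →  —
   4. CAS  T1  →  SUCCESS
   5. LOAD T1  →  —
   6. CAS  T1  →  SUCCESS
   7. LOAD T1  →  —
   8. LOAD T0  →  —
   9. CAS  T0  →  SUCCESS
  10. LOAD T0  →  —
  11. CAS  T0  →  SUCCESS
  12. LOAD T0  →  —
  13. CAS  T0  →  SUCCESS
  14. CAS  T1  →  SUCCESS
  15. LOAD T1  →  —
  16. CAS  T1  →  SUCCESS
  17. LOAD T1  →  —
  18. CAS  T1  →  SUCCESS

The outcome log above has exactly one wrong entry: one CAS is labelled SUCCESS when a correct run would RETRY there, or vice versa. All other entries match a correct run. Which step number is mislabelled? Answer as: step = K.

step = 14

Re-executing:
1. LOAD T0 → mem=5 r[T0]=5 [LOAD]
2. CAS T0 → mem=6 r[T0]=5 [OK]
3. LOAD T1 → mem=6 r[T1]=6 [LOAD]
4. CAS T1 → mem=7 r[T1]=6 [OK]
5. LOAD T1 → mem=7 r[T1]=7 [LOAD]
6. CAS T1 → mem=8 r[T1]=7 [OK]
7. LOAD T1 → mem=8 r[T1]=8 [LOAD]
8. LOAD T0 → mem=8 r[T0]=8 [LOAD]
9. CAS T0 → mem=9 r[T0]=8 [OK]
10. LOAD T0 → mem=9 r[T0]=9 [LOAD]
11. CAS T0 → mem=10 r[T0]=9 [OK]
12. LOAD T0 → mem=10 r[T0]=10 [LOAD]
13. CAS T0 → mem=11 r[T0]=10 [OK]
14. CAS T1 → mem=11 r[T1]=8 [RETRY]
15. LOAD T1 → mem=11 r[T1]=11 [LOAD]
16. CAS T1 → mem=12 r[T1]=11 [OK]
17. LOAD T1 → mem=12 r[T1]=12 [LOAD]
18. CAS T1 → mem=13 r[T1]=12 [OK]
Log disagrees first at step 14.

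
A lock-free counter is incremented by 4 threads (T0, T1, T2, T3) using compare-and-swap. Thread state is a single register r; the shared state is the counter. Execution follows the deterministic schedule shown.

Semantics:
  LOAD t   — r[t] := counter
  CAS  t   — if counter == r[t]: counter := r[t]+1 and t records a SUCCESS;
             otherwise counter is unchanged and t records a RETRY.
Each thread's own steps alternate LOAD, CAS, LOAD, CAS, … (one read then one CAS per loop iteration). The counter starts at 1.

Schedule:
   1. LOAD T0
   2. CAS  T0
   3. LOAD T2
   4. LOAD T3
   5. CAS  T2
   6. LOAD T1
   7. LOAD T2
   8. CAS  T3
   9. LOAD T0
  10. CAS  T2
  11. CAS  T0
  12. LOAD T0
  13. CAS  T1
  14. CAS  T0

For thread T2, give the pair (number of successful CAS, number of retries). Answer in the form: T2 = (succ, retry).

step 1: T0 LOAD ⇒ load; ctr=1 reg=1
step 2: T0 CAS ⇒ ok; ctr=2 reg=1
step 3: T2 LOAD ⇒ load; ctr=2 reg=2
step 4: T3 LOAD ⇒ load; ctr=2 reg=2
step 5: T2 CAS ⇒ ok; ctr=3 reg=2
step 6: T1 LOAD ⇒ load; ctr=3 reg=3
step 7: T2 LOAD ⇒ load; ctr=3 reg=3
step 8: T3 CAS ⇒ retry; ctr=3 reg=2
step 9: T0 LOAD ⇒ load; ctr=3 reg=3
step 10: T2 CAS ⇒ ok; ctr=4 reg=3
step 11: T0 CAS ⇒ retry; ctr=4 reg=3
step 12: T0 LOAD ⇒ load; ctr=4 reg=4
step 13: T1 CAS ⇒ retry; ctr=4 reg=3
step 14: T0 CAS ⇒ ok; ctr=5 reg=4

T2 = (2, 0)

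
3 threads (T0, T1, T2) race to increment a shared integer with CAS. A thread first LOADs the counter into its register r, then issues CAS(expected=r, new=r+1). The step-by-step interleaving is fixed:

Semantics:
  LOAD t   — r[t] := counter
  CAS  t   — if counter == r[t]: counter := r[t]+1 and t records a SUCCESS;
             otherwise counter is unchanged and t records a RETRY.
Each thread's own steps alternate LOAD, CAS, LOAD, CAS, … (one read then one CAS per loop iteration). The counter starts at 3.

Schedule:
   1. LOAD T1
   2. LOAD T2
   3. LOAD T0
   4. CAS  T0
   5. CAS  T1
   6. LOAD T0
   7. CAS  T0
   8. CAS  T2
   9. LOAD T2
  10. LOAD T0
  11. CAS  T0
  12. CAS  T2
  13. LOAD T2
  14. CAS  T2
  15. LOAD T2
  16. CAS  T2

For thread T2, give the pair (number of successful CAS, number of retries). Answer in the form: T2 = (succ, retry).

[1] T1.load  rd  (counter 3, T1.r 3)
[2] T2.load  rd  (counter 3, T2.r 3)
[3] T0.load  rd  (counter 3, T0.r 3)
[4] T0.cas  hit  (counter 4, T0.r 3)
[5] T1.cas  miss  (counter 4, T1.r 3)
[6] T0.load  rd  (counter 4, T0.r 4)
[7] T0.cas  hit  (counter 5, T0.r 4)
[8] T2.cas  miss  (counter 5, T2.r 3)
[9] T2.load  rd  (counter 5, T2.r 5)
[10] T0.load  rd  (counter 5, T0.r 5)
[11] T0.cas  hit  (counter 6, T0.r 5)
[12] T2.cas  miss  (counter 6, T2.r 5)
[13] T2.load  rd  (counter 6, T2.r 6)
[14] T2.cas  hit  (counter 7, T2.r 6)
[15] T2.load  rd  (counter 7, T2.r 7)
[16] T2.cas  hit  (counter 8, T2.r 7)

T2 = (2, 2)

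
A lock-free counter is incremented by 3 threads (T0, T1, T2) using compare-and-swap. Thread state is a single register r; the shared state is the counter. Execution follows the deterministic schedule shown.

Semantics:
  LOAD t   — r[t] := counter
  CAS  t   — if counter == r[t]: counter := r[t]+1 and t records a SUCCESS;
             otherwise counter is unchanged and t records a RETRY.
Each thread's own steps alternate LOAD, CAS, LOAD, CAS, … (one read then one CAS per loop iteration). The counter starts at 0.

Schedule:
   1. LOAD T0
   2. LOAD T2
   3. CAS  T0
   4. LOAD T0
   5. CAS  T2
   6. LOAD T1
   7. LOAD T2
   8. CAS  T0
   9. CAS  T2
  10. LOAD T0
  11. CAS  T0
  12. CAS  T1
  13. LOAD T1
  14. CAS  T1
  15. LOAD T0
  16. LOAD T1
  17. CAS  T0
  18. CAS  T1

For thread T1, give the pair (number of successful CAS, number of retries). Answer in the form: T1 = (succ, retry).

#1 T0 reads 0
#2 T2 reads 0
#3 T0 CAS(0→1) writes; counter now 1
#4 T0 reads 1
#5 T2 CAS(0→1) fails; counter now 1
#6 T1 reads 1
#7 T2 reads 1
#8 T0 CAS(1→2) writes; counter now 2
#9 T2 CAS(1→2) fails; counter now 2
#10 T0 reads 2
#11 T0 CAS(2→3) writes; counter now 3
#12 T1 CAS(1→2) fails; counter now 3
#13 T1 reads 3
#14 T1 CAS(3→4) writes; counter now 4
#15 T0 reads 4
#16 T1 reads 4
#17 T0 CAS(4→5) writes; counter now 5
#18 T1 CAS(4→5) fails; counter now 5

T1 = (1, 2)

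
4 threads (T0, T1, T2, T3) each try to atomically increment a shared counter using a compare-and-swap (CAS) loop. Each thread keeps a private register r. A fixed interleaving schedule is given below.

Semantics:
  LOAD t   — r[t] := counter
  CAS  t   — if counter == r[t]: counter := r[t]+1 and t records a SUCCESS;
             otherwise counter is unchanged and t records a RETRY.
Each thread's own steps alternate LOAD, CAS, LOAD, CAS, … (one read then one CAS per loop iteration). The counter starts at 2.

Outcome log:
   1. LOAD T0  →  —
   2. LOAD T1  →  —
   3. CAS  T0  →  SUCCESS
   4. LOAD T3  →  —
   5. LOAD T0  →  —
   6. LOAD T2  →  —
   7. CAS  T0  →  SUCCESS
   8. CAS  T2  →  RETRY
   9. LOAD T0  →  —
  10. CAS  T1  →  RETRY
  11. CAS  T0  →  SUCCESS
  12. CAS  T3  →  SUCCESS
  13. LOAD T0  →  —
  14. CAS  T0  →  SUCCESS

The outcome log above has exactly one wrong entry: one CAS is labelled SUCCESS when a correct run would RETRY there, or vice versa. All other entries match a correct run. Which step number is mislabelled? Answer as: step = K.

step = 12

Re-executing:
1. LOAD T0 → mem=2 r[T0]=2 [LOAD]
2. LOAD T1 → mem=2 r[T1]=2 [LOAD]
3. CAS T0 → mem=3 r[T0]=2 [OK]
4. LOAD T3 → mem=3 r[T3]=3 [LOAD]
5. LOAD T0 → mem=3 r[T0]=3 [LOAD]
6. LOAD T2 → mem=3 r[T2]=3 [LOAD]
7. CAS T0 → mem=4 r[T0]=3 [OK]
8. CAS T2 → mem=4 r[T2]=3 [RETRY]
9. LOAD T0 → mem=4 r[T0]=4 [LOAD]
10. CAS T1 → mem=4 r[T1]=2 [RETRY]
11. CAS T0 → mem=5 r[T0]=4 [OK]
12. CAS T3 → mem=5 r[T3]=3 [RETRY]
13. LOAD T0 → mem=5 r[T0]=5 [LOAD]
14. CAS T0 → mem=6 r[T0]=5 [OK]
Mismatch at 12.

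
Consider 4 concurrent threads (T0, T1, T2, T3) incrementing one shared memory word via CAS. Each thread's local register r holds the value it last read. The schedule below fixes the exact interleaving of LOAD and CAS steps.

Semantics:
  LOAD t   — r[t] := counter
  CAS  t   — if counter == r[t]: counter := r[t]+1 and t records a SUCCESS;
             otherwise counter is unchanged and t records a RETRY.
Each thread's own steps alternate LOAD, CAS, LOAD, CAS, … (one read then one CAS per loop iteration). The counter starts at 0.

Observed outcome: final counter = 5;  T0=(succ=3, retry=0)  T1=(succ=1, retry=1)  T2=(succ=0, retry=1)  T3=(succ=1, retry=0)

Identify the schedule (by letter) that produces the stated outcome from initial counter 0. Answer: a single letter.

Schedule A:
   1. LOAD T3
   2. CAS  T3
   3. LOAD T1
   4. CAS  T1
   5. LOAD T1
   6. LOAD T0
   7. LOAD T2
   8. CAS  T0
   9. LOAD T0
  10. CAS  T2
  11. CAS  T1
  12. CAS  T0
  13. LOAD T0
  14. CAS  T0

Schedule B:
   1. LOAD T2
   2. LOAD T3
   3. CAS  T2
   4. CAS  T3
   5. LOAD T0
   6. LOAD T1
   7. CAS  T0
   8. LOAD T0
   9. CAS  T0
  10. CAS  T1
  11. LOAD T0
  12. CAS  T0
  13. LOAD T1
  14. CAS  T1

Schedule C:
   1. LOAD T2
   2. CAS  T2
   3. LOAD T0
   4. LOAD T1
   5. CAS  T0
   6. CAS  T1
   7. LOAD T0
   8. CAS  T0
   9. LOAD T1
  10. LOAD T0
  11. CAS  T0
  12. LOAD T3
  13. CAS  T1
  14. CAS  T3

Tracing schedule A:
T3 LOAD — after: cnt=0, r=0 — load
T3 CAS — after: cnt=1, r=0 — ok
T1 LOAD — after: cnt=1, r=1 — load
T1 CAS — after: cnt=2, r=1 — ok
T1 LOAD — after: cnt=2, r=2 — load
T0 LOAD — after: cnt=2, r=2 — load
T2 LOAD — after: cnt=2, r=2 — load
T0 CAS — after: cnt=3, r=2 — ok
T0 LOAD — after: cnt=3, r=3 — load
T2 CAS — after: cnt=3, r=2 — retry
T1 CAS — after: cnt=3, r=2 — retry
T0 CAS — after: cnt=4, r=3 — ok
T0 LOAD — after: cnt=4, r=4 — load
T0 CAS — after: cnt=5, r=4 — ok

A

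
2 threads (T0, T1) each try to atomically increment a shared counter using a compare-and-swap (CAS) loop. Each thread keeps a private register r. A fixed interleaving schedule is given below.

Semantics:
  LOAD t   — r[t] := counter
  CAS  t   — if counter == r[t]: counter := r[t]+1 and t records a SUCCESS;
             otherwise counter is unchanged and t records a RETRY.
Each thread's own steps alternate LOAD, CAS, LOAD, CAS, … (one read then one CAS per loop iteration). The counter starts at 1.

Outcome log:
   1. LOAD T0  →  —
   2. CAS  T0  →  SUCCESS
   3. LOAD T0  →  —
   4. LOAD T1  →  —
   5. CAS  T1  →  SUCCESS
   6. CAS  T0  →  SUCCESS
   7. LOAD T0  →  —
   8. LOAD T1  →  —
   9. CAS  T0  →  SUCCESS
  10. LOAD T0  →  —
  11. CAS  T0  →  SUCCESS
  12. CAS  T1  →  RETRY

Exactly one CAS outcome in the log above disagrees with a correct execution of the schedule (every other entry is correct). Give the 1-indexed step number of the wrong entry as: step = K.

step = 6

Re-executing:
step 1: T0 LOAD ⇒ load; ctr=1 reg=1
step 2: T0 CAS ⇒ ok; ctr=2 reg=1
step 3: T0 LOAD ⇒ load; ctr=2 reg=2
step 4: T1 LOAD ⇒ load; ctr=2 reg=2
step 5: T1 CAS ⇒ ok; ctr=3 reg=2
step 6: T0 CAS ⇒ retry; ctr=3 reg=2
step 7: T0 LOAD ⇒ load; ctr=3 reg=3
step 8: T1 LOAD ⇒ load; ctr=3 reg=3
step 9: T0 CAS ⇒ ok; ctr=4 reg=3
step 10: T0 LOAD ⇒ load; ctr=4 reg=4
step 11: T0 CAS ⇒ ok; ctr=5 reg=4
step 12: T1 CAS ⇒ retry; ctr=5 reg=3
Flip is step 6.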